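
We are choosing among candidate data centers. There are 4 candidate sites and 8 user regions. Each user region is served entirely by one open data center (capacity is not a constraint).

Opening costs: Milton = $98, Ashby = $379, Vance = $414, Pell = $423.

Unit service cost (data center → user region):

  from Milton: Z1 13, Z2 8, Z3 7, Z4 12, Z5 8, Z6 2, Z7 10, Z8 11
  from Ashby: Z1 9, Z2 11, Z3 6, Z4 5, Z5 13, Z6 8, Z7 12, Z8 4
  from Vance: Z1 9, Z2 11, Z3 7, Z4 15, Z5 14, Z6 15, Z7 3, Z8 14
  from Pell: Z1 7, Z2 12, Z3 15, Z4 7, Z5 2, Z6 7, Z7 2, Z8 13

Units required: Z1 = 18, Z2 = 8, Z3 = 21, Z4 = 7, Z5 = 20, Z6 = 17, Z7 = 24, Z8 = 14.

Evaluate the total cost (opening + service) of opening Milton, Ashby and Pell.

Total cost: 1429

Each user region is assigned to its cheapest site among the open ones.
{Milton, Ashby, Pell}: Z1→Pell 7·18=126, Z2→Milton 8·8=64, Z3→Ashby 6·21=126, Z4→Ashby 5·7=35, Z5→Pell 2·20=40, Z6→Milton 2·17=34, Z7→Pell 2·24=48, Z8→Ashby 4·14=56. Service 529; fixed 900; total 1429.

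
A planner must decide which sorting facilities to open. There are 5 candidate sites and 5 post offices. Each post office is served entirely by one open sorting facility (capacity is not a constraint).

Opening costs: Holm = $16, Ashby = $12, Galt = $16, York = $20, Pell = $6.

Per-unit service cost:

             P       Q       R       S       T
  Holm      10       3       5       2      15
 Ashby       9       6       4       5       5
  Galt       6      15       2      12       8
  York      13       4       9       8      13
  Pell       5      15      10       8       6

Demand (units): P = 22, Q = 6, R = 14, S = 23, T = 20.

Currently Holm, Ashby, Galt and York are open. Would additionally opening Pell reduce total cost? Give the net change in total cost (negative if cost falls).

Current service cost with {Holm, Ashby, Galt, York}: 324.
Adding Pell: each post office re-picks its cheapest; new service cost 302, saving 22.
Extra fixed cost: 6. Net change = 6 − 22 = -16.
(Totals: 388 → 372.)

Yes — net change −16 (cost falls by 16).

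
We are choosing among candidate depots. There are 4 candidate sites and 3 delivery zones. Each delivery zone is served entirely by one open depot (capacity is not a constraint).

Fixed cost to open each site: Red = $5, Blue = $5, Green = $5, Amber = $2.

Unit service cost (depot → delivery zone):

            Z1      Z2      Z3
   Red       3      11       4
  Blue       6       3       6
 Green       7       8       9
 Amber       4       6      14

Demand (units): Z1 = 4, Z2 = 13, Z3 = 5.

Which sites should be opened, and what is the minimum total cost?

Open Red and Blue; minimum total cost 81.

For any fixed open set, each delivery zone goes to its cheapest open site; total = fixed + service.
{Red, Blue}: Z1→Red 3·4=12, Z2→Blue 3·13=39, Z3→Red 4·5=20. Service 71; fixed 10; total 81.
{Red, Blue, Amber}: service 71 + fixed 12 = 83
{Red, Blue, Green}: Z1→Red 3·4=12, Z2→Blue 3·13=39, Z3→Red 4·5=20. Service 71; fixed 15; total 86.
{Red, Blue, Green, Amber}: Z1→Red 3·4=12, Z2→Blue 3·13=39, Z3→Red 4·5=20. Service 71; fixed 17; total 88.
(All 15 nonempty subsets were checked; Red and Blue is lowest.)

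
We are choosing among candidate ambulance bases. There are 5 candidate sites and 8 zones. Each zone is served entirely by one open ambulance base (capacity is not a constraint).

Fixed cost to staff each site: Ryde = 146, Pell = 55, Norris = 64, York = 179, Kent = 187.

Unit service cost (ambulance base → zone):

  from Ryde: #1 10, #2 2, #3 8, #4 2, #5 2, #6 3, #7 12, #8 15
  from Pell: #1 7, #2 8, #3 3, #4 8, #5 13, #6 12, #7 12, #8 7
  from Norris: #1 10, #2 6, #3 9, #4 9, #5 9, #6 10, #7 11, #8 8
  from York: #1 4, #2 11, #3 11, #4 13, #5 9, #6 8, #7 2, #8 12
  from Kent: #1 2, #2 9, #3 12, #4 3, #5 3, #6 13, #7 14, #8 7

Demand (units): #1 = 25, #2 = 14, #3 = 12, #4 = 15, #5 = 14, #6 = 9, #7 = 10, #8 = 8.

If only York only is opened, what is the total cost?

Total cost: 1074

Each zone is assigned to its cheapest site among the open ones.
{York}: #1→York 4·25=100, #2→York 11·14=154, #3→York 11·12=132, #4→York 13·15=195, #5→York 9·14=126, #6→York 8·9=72, #7→York 2·10=20, #8→York 12·8=96. Service 895; fixed 179; total 1074.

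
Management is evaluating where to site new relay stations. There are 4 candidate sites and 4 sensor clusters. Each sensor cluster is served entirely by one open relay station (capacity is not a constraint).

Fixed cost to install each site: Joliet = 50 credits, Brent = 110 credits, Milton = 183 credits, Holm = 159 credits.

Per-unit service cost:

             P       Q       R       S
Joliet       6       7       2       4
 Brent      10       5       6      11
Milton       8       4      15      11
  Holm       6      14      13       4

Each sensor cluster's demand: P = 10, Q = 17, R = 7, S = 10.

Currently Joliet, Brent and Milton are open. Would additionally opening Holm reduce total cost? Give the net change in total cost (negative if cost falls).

Current service cost with {Joliet, Brent, Milton}: 182.
Adding Holm: each sensor cluster re-picks its cheapest; new service cost 182, saving 0.
Extra fixed cost: 159. Net change = 159 − 0 = 159.
(Totals: 525 → 684.)

No — net change +159 (cost rises by 159).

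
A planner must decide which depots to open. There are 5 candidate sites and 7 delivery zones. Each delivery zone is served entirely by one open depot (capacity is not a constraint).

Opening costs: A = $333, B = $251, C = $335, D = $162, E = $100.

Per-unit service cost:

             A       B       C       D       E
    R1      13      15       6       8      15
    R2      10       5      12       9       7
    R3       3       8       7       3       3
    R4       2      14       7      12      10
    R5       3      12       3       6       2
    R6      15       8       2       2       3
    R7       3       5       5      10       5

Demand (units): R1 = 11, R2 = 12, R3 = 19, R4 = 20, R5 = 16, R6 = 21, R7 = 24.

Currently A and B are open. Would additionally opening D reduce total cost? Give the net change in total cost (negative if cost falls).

Yes — net change −19 (cost falls by 19).

Current service cost with {A, B}: 588.
Adding D: each delivery zone re-picks its cheapest; new service cost 407, saving 181.
Extra fixed cost: 162. Net change = 162 − 181 = -19.
(Totals: 1172 → 1153.)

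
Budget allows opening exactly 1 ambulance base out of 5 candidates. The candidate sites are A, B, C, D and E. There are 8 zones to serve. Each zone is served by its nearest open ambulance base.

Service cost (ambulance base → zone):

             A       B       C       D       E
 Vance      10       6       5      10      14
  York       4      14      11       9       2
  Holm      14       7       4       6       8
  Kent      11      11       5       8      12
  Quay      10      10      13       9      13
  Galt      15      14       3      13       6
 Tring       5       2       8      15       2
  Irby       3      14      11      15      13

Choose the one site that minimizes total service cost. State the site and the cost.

With exactly 1 open, each zone uses its cheapest among the chosen.
{C}: Vance→C 5, York→C 11, Holm→C 4, Kent→C 5, Quay→C 13, Galt→C 3, Tring→C 8, Irby→C 11. Service cost 60.
{E}: service cost 70
{A}: service cost 72
Among all 5 size-1 choices, {C} is lowest.

Choose C only; total service cost 60.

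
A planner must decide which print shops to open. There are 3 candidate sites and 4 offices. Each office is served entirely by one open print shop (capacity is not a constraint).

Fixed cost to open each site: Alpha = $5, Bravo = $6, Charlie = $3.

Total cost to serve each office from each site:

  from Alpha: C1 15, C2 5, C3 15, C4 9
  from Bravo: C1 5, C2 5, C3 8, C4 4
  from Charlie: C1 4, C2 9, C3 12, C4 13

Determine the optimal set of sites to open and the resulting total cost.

For any fixed open set, each office goes to its cheapest open site; total = fixed + service.
{Bravo}: C1→Bravo 5, C2→Bravo 5, C3→Bravo 8, C4→Bravo 4. Service 22; fixed 6; total 28.
{Bravo, Charlie}: C1→Charlie 4, C2→Bravo 5, C3→Bravo 8, C4→Bravo 4. Service 21; fixed 9; total 30.
{Alpha, Bravo}: C1→Bravo 5, C2→Alpha 5, C3→Bravo 8, C4→Bravo 4. Service 22; fixed 11; total 33.
{Alpha, Bravo, Charlie}: C1→Charlie 4, C2→Alpha 5, C3→Bravo 8, C4→Bravo 4. Service 21; fixed 14; total 35.
(All 7 nonempty subsets were checked; Bravo only is lowest.)

Open Bravo only; minimum total cost 28.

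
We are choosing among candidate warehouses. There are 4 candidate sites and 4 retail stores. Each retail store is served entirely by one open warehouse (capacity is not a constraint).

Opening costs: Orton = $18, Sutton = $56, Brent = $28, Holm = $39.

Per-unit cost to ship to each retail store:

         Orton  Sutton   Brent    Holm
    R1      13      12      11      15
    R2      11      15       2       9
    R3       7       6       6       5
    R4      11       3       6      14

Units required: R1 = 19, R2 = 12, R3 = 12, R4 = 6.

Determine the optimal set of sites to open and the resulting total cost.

Open Brent only; minimum total cost 369.

For any fixed open set, each retail store goes to its cheapest open site; total = fixed + service.
{Brent}: R1→Brent 11·19=209, R2→Brent 2·12=24, R3→Brent 6·12=72, R4→Brent 6·6=36. Service 341; fixed 28; total 369.
{Orton, Brent}: service 341 + fixed 46 = 387
{Brent, Holm}: R1→Brent 11·19=209, R2→Brent 2·12=24, R3→Holm 5·12=60, R4→Brent 6·6=36. Service 329; fixed 67; total 396.
{Orton, Sutton, Brent, Holm}: R1→Brent 11·19=209, R2→Brent 2·12=24, R3→Holm 5·12=60, R4→Sutton 3·6=18. Service 311; fixed 141; total 452.
No other subset beats 369.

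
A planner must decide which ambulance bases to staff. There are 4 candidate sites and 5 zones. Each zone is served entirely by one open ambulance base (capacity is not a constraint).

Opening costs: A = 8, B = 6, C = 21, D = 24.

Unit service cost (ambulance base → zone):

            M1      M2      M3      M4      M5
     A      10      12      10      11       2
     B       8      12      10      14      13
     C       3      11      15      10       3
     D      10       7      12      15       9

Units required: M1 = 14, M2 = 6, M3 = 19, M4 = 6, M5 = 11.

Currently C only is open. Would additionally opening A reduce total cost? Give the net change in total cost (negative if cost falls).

Yes — net change −98 (cost falls by 98).

Current service cost with {C}: 486.
Adding A: each zone re-picks its cheapest; new service cost 380, saving 106.
Extra fixed cost: 8. Net change = 8 − 106 = -98.
(Totals: 507 → 409.)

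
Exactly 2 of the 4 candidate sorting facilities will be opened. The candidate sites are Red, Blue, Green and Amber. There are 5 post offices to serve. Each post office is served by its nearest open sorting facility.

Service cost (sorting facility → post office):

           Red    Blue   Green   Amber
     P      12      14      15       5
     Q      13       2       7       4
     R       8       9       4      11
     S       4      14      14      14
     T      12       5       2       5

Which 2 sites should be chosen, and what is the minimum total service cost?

Choose Red and Amber; total service cost 26.

With exactly 2 open, each post office uses its cheapest among the chosen.
{Red, Amber}: P→Amber 5, Q→Amber 4, R→Red 8, S→Red 4, T→Amber 5. Service cost 26.
{Red, Green}: service cost 29
{Green, Amber}: service cost 29
Among all 6 size-2 choices, {Red, Amber} is lowest.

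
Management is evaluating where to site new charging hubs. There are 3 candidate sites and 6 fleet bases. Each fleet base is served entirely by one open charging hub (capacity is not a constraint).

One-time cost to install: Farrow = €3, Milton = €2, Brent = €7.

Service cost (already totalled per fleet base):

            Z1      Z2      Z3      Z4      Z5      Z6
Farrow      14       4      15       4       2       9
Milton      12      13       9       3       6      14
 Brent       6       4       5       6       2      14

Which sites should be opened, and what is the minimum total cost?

Open Farrow and Brent; minimum total cost 40.

For any fixed open set, each fleet base goes to its cheapest open site; total = fixed + service.
{Farrow, Brent}: Z1→Brent 6, Z2→Farrow 4, Z3→Brent 5, Z4→Farrow 4, Z5→Farrow 2, Z6→Farrow 9. Service 30; fixed 10; total 40.
{Farrow, Milton, Brent}: Z1→Brent 6, Z2→Farrow 4, Z3→Brent 5, Z4→Milton 3, Z5→Farrow 2, Z6→Farrow 9. Service 29; fixed 12; total 41.
{Milton, Brent}: service 34 + fixed 9 = 43
{Milton}: service 57 + fixed 2 = 59
No other subset beats 40.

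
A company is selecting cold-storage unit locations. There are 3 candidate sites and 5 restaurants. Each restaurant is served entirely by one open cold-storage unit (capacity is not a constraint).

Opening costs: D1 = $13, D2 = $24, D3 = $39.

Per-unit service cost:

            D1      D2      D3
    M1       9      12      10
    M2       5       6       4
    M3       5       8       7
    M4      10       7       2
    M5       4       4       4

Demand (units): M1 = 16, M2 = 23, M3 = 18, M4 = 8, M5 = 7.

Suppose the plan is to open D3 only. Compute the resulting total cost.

Total cost: 461

Each restaurant is assigned to its cheapest site among the open ones.
{D3}: M1→D3 10·16=160, M2→D3 4·23=92, M3→D3 7·18=126, M4→D3 2·8=16, M5→D3 4·7=28. Service 422; fixed 39; total 461.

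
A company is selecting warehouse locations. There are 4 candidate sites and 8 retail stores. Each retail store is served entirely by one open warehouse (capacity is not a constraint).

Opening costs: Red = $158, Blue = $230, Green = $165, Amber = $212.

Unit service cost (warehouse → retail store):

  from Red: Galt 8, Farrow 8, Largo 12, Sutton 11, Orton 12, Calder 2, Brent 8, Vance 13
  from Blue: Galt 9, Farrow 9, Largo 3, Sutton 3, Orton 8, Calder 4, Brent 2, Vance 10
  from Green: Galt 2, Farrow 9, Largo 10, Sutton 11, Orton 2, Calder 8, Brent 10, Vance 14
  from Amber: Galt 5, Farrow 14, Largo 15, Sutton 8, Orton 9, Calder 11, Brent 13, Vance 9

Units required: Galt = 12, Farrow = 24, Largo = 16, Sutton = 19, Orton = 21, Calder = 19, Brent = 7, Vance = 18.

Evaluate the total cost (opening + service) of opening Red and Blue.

Total cost: 1181

Each retail store is assigned to its cheapest site among the open ones.
{Red, Blue}: Galt→Red 8·12=96, Farrow→Red 8·24=192, Largo→Blue 3·16=48, Sutton→Blue 3·19=57, Orton→Blue 8·21=168, Calder→Red 2·19=38, Brent→Blue 2·7=14, Vance→Blue 10·18=180. Service 793; fixed 388; total 1181.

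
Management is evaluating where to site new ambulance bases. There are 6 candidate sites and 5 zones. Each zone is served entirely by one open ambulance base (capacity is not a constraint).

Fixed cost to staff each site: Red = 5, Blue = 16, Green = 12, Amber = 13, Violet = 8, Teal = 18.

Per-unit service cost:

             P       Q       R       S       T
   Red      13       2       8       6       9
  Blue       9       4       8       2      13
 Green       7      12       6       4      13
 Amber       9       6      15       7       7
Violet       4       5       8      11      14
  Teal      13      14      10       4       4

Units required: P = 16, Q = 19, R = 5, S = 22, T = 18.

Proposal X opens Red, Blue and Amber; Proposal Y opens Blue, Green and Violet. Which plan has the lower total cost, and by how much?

Proposal X is cheaper by 58.

Proposal X: {Red, Blue, Amber}: P→Blue 9·16=144, Q→Red 2·19=38, R→Red 8·5=40, S→Blue 2·22=44, T→Amber 7·18=126. Service 392; fixed 34; total 426.
Proposal Y: {Blue, Green, Violet}: P→Violet 4·16=64, Q→Blue 4·19=76, R→Green 6·5=30, S→Blue 2·22=44, T→Blue 13·18=234. Service 448; fixed 36; total 484.
Difference: |426 − 484| = 58.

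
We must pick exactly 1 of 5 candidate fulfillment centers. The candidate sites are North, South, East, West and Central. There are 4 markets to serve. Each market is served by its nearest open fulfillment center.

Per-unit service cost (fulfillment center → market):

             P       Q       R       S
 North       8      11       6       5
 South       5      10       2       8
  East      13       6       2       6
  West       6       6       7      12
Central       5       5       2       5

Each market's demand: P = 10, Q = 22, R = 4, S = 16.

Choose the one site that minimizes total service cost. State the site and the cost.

With exactly 1 open, each market uses its cheapest among the chosen.
{Central}: P→Central 5·10=50, Q→Central 5·22=110, R→Central 2·4=8, S→Central 5·16=80. Service cost 248.
{East}: service cost 366
{South}: service cost 406
Among all 5 size-1 choices, {Central} is lowest.

Choose Central only; total service cost 248.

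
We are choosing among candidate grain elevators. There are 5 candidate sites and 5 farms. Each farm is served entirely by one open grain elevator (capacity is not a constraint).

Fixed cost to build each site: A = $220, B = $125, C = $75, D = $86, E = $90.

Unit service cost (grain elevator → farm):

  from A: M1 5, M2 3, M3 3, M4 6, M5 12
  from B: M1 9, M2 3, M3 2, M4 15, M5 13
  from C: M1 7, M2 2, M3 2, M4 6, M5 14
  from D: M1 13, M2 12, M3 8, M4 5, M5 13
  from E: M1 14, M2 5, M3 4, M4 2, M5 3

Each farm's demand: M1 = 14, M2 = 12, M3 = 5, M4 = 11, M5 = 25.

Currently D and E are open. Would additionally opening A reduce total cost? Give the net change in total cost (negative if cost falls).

No — net change +79 (cost rises by 79).

Current service cost with {D, E}: 359.
Adding A: each farm re-picks its cheapest; new service cost 218, saving 141.
Extra fixed cost: 220. Net change = 220 − 141 = 79.
(Totals: 535 → 614.)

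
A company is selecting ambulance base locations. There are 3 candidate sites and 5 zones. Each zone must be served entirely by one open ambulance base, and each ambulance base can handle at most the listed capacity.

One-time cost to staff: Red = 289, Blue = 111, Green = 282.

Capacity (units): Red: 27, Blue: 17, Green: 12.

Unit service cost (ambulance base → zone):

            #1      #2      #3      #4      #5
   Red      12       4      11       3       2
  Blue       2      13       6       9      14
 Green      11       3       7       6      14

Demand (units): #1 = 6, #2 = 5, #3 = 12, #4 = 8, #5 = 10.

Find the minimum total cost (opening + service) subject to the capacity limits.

Minimum total cost: 653

Open {Red, Blue}: #1→Red 12·6=72, #2→Blue 13·5=65, #3→Blue 6·12=72, #4→Red 3·8=24, #5→Red 2·10=20.
Loads: Red carries 24/27, Blue carries 17/17. Service 253; fixed 400; total 653.
Next best feasible plan costs 656.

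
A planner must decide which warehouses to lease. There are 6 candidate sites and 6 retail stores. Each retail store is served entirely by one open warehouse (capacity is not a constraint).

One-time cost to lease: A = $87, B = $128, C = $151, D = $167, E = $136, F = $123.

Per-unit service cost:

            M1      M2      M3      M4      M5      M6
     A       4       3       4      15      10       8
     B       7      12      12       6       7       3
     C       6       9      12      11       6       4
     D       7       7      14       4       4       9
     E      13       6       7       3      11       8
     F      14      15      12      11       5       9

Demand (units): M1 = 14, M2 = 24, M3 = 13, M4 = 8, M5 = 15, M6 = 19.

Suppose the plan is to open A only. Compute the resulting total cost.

Total cost: 689

Each retail store is assigned to its cheapest site among the open ones.
{A}: M1→A 4·14=56, M2→A 3·24=72, M3→A 4·13=52, M4→A 15·8=120, M5→A 10·15=150, M6→A 8·19=152. Service 602; fixed 87; total 689.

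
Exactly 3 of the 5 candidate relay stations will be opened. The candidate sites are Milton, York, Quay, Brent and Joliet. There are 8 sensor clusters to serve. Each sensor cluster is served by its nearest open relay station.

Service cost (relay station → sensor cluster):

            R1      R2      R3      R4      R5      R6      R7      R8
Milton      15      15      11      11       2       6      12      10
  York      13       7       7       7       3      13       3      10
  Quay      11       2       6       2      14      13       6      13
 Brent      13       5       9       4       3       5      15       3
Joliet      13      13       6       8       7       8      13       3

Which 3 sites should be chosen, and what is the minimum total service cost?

With exactly 3 open, each sensor cluster uses its cheapest among the chosen.
{York, Quay, Brent}: R1→Quay 11, R2→Quay 2, R3→Quay 6, R4→Quay 2, R5→York 3, R6→Brent 5, R7→York 3, R8→Brent 3. Service cost 35.
{Milton, Quay, Brent}: service cost 37
{Milton, Quay, Joliet}: service cost 38
Among all 10 size-3 choices, {York, Quay, Brent} is lowest.

Choose York, Quay and Brent; total service cost 35.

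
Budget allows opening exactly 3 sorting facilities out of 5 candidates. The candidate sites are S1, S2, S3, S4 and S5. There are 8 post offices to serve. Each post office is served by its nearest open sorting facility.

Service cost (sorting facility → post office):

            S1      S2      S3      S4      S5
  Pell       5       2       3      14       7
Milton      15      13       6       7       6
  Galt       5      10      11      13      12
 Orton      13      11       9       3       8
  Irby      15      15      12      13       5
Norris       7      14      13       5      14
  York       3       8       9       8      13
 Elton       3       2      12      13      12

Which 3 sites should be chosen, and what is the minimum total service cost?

Choose S1, S4 and S5; total service cost 35.

With exactly 3 open, each post office uses its cheapest among the chosen.
{S1, S4, S5}: Pell→S1 5, Milton→S5 6, Galt→S1 5, Orton→S4 3, Irby→S5 5, Norris→S4 5, York→S1 3, Elton→S1 3. Service cost 35.
{S1, S2, S5}: service cost 38
{S1, S2, S4}: service cost 40
Among all 10 size-3 choices, {S1, S4, S5} is lowest.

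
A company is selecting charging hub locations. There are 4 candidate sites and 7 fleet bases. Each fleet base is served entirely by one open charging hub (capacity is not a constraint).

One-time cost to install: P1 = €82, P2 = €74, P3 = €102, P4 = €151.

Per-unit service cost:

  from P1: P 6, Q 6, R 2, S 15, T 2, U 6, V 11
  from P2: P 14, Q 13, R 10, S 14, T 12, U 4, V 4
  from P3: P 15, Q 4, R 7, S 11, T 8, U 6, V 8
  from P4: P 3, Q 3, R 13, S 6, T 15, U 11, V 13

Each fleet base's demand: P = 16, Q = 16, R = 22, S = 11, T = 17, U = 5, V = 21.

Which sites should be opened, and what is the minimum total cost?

For any fixed open set, each fleet base goes to its cheapest open site; total = fixed + service.
{P1, P2, P4}: P→P4 3·16=48, Q→P4 3·16=48, R→P1 2·22=44, S→P4 6·11=66, T→P1 2·17=34, U→P2 4·5=20, V→P2 4·21=84. Service 344; fixed 307; total 651.
{P1, P2}: P→P1 6·16=96, Q→P1 6·16=96, R→P1 2·22=44, S→P2 14·11=154, T→P1 2·17=34, U→P2 4·5=20, V→P2 4·21=84. Service 528; fixed 156; total 684.
{P1, P2, P3}: service 463 + fixed 258 = 721
{P1, P2, P3, P4}: service 344 + fixed 409 = 753
No other subset beats 651.

Open P1, P2 and P4; minimum total cost 651.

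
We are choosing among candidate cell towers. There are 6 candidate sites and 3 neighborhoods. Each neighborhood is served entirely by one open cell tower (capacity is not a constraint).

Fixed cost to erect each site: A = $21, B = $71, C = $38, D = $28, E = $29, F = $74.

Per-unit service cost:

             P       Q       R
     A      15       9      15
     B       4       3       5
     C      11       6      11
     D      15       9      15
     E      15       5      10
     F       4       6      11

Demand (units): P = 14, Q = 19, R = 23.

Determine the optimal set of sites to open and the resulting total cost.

For any fixed open set, each neighborhood goes to its cheapest open site; total = fixed + service.
{B}: P→B 4·14=56, Q→B 3·19=57, R→B 5·23=115. Service 228; fixed 71; total 299.
{A, B}: service 228 + fixed 92 = 320
{B, D}: service 228 + fixed 99 = 327
{A, B, C, D, E, F}: P→B 4·14=56, Q→B 3·19=57, R→B 5·23=115. Service 228; fixed 261; total 489.
No other subset beats 299.

Open B only; minimum total cost 299.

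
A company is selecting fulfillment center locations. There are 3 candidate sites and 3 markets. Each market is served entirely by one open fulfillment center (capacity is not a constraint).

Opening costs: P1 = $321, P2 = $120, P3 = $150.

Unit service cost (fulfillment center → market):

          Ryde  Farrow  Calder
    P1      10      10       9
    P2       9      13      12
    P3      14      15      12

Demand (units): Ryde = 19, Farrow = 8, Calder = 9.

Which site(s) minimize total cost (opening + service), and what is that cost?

Open P2 only; minimum total cost 503.

For any fixed open set, each market goes to its cheapest open site; total = fixed + service.
{P2}: Ryde→P2 9·19=171, Farrow→P2 13·8=104, Calder→P2 12·9=108. Service 383; fixed 120; total 503.
{P3}: service 494 + fixed 150 = 644
{P2, P3}: Ryde→P2 9·19=171, Farrow→P2 13·8=104, Calder→P2 12·9=108. Service 383; fixed 270; total 653.
{P1, P2, P3}: Ryde→P2 9·19=171, Farrow→P1 10·8=80, Calder→P1 9·9=81. Service 332; fixed 591; total 923.
No other subset beats 503.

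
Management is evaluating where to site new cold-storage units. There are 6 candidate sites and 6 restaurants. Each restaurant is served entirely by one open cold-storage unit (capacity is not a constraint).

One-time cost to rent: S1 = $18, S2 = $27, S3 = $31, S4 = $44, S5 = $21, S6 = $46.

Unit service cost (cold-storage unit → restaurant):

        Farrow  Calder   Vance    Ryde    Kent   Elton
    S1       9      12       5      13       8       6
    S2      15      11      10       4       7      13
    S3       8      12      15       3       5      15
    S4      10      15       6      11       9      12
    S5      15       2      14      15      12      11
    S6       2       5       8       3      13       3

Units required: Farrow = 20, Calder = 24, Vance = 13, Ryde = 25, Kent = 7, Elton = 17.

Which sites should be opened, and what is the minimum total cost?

For any fixed open set, each restaurant goes to its cheapest open site; total = fixed + service.
{S1, S5, S6}: Farrow→S6 2·20=40, Calder→S5 2·24=48, Vance→S1 5·13=65, Ryde→S6 3·25=75, Kent→S1 8·7=56, Elton→S6 3·17=51. Service 335; fixed 85; total 420.
{S1, S3, S5, S6}: service 314 + fixed 116 = 430
{S1, S2, S5, S6}: service 328 + fixed 112 = 440
{S1, S2, S3, S4, S5, S6}: service 314 + fixed 187 = 501
No other subset beats 420.

Open S1, S5 and S6; minimum total cost 420.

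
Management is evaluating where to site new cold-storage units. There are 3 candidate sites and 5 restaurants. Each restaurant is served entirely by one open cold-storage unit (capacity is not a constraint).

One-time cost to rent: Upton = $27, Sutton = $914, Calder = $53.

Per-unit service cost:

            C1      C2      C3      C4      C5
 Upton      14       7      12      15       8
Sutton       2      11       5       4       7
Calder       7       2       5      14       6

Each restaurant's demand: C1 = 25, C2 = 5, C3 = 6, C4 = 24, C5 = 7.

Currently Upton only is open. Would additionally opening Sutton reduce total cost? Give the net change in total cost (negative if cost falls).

Current service cost with {Upton}: 873.
Adding Sutton: each restaurant re-picks its cheapest; new service cost 260, saving 613.
Extra fixed cost: 914. Net change = 914 − 613 = 301.
(Totals: 900 → 1201.)

No — net change +301 (cost rises by 301).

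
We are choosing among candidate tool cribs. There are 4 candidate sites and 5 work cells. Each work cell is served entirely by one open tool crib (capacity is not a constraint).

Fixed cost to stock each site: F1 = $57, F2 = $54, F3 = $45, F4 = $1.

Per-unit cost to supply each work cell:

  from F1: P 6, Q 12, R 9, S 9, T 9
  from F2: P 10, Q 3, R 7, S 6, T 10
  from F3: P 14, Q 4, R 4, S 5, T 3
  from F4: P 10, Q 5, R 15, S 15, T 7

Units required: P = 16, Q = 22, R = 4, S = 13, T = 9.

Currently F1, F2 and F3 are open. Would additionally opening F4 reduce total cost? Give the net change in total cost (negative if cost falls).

No — net change +1 (cost rises by 1).

Current service cost with {F1, F2, F3}: 270.
Adding F4: each work cell re-picks its cheapest; new service cost 270, saving 0.
Extra fixed cost: 1. Net change = 1 − 0 = 1.
(Totals: 426 → 427.)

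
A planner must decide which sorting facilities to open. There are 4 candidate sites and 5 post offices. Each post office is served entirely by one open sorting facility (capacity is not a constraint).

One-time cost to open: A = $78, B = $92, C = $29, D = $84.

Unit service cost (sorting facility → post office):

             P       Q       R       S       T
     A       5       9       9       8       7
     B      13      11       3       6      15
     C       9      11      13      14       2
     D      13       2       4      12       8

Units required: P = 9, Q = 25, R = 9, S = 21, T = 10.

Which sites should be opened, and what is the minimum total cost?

For any fixed open set, each post office goes to its cheapest open site; total = fixed + service.
{B, C, D}: P→C 9·9=81, Q→D 2·25=50, R→B 3·9=27, S→B 6·21=126, T→C 2·10=20. Service 304; fixed 205; total 509.
{A, C, D}: service 319 + fixed 191 = 510
{A, D}: P→A 5·9=45, Q→D 2·25=50, R→D 4·9=36, S→A 8·21=168, T→A 7·10=70. Service 369; fixed 162; total 531.
{A, B, C, D}: P→A 5·9=45, Q→D 2·25=50, R→B 3·9=27, S→B 6·21=126, T→C 2·10=20. Service 268; fixed 283; total 551.
No other subset beats 509.

Open B, C and D; minimum total cost 509.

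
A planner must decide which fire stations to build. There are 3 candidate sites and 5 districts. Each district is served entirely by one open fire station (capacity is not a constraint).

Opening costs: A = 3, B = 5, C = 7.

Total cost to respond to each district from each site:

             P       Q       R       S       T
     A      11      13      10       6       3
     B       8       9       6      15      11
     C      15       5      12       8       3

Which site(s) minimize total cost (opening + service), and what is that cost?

Open A and B; minimum total cost 40.

For any fixed open set, each district goes to its cheapest open site; total = fixed + service.
{A, B}: P→B 8, Q→B 9, R→B 6, S→A 6, T→A 3. Service 32; fixed 8; total 40.
{B, C}: P→B 8, Q→C 5, R→B 6, S→C 8, T→C 3. Service 30; fixed 12; total 42.
{A, B, C}: P→B 8, Q→C 5, R→B 6, S→A 6, T→A 3. Service 28; fixed 15; total 43.
{A}: service 43 + fixed 3 = 46
No other subset beats 40.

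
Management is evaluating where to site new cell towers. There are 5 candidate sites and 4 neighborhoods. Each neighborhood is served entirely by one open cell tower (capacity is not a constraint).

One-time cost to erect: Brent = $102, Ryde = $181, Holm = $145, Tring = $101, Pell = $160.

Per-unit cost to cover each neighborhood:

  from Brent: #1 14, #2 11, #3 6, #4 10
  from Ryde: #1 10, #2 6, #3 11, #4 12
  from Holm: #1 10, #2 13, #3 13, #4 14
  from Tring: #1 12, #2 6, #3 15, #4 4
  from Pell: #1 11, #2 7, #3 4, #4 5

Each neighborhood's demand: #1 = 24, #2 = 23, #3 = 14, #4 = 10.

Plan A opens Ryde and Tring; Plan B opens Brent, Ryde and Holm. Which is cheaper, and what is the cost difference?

Plan A is cheaper by 136.

Plan A: {Ryde, Tring}: #1→Ryde 10·24=240, #2→Ryde 6·23=138, #3→Ryde 11·14=154, #4→Tring 4·10=40. Service 572; fixed 282; total 854.
Plan B: {Brent, Ryde, Holm}: #1→Ryde 10·24=240, #2→Ryde 6·23=138, #3→Brent 6·14=84, #4→Brent 10·10=100. Service 562; fixed 428; total 990.
Difference: |854 − 990| = 136.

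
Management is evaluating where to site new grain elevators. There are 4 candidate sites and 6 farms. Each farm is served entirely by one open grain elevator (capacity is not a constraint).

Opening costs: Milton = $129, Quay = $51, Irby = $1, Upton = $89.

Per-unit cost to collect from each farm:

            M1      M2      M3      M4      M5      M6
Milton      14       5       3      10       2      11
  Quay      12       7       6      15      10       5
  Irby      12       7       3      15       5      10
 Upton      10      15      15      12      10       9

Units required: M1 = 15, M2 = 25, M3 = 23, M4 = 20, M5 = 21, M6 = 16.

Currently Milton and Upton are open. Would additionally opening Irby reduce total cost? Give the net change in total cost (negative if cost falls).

Current service cost with {Milton, Upton}: 730.
Adding Irby: each farm re-picks its cheapest; new service cost 730, saving 0.
Extra fixed cost: 1. Net change = 1 − 0 = 1.
(Totals: 948 → 949.)

No — net change +1 (cost rises by 1).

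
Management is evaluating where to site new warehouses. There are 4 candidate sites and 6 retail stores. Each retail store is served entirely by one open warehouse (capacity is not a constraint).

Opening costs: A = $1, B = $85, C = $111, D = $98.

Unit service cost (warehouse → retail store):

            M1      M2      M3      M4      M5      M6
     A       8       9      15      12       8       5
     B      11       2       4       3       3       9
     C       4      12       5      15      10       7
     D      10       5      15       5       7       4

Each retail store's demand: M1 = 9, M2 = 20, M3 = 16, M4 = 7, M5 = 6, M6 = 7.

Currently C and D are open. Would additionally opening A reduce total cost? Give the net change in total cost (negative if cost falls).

No — net change +1 (cost rises by 1).

Current service cost with {C, D}: 321.
Adding A: each retail store re-picks its cheapest; new service cost 321, saving 0.
Extra fixed cost: 1. Net change = 1 − 0 = 1.
(Totals: 530 → 531.)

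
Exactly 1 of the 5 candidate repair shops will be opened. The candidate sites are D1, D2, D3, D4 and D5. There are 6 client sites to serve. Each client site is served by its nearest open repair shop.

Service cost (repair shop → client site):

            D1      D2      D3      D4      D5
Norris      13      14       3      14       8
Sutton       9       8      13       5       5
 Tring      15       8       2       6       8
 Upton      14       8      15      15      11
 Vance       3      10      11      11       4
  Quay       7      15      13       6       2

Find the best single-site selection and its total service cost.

With exactly 1 open, each client site uses its cheapest among the chosen.
{D5}: Norris→D5 8, Sutton→D5 5, Tring→D5 8, Upton→D5 11, Vance→D5 4, Quay→D5 2. Service cost 38.
{D3}: service cost 57
{D4}: service cost 57
Among all 5 size-1 choices, {D5} is lowest.

Choose D5 only; total service cost 38.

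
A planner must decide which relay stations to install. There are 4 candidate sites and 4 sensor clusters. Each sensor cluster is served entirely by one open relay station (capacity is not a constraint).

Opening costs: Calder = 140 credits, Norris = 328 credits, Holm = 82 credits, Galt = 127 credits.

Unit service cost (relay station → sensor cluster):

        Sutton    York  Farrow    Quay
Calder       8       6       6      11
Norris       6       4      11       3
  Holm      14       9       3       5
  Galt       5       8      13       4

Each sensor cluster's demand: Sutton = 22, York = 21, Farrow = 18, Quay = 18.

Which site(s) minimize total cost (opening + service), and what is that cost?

For any fixed open set, each sensor cluster goes to its cheapest open site; total = fixed + service.
{Holm, Galt}: Sutton→Galt 5·22=110, York→Galt 8·21=168, Farrow→Holm 3·18=54, Quay→Galt 4·18=72. Service 404; fixed 209; total 613.
{Calder, Holm}: Sutton→Calder 8·22=176, York→Calder 6·21=126, Farrow→Holm 3·18=54, Quay→Holm 5·18=90. Service 446; fixed 222; total 668.
{Calder, Galt}: Sutton→Galt 5·22=110, York→Calder 6·21=126, Farrow→Calder 6·18=108, Quay→Galt 4·18=72. Service 416; fixed 267; total 683.
{Calder, Norris, Holm, Galt}: service 302 + fixed 677 = 979
(All 15 nonempty subsets were checked; Holm and Galt is lowest.)

Open Holm and Galt; minimum total cost 613.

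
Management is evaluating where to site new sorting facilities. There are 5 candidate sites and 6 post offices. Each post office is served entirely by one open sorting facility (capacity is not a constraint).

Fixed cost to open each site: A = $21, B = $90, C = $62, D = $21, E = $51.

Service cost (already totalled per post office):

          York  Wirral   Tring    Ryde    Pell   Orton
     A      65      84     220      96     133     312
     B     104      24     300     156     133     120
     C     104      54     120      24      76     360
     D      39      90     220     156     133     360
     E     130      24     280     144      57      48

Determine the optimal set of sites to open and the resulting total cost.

For any fixed open set, each post office goes to its cheapest open site; total = fixed + service.
{C, D, E}: York→D 39, Wirral→E 24, Tring→C 120, Ryde→C 24, Pell→E 57, Orton→E 48. Service 312; fixed 134; total 446.
{A, C, D, E}: York→D 39, Wirral→E 24, Tring→C 120, Ryde→C 24, Pell→E 57, Orton→E 48. Service 312; fixed 155; total 467.
{A, C, E}: York→A 65, Wirral→E 24, Tring→C 120, Ryde→C 24, Pell→E 57, Orton→E 48. Service 338; fixed 134; total 472.
{A, B, C, D, E}: service 312 + fixed 245 = 557
No other subset beats 446.

Open C, D and E; minimum total cost 446.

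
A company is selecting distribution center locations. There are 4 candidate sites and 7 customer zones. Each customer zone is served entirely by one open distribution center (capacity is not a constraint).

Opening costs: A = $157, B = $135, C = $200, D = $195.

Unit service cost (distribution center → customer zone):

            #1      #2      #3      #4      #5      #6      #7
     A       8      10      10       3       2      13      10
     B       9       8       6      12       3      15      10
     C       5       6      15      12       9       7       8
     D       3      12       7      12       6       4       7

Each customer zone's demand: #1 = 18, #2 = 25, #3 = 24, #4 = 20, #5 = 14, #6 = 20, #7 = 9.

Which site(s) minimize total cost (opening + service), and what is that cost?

For any fixed open set, each customer zone goes to its cheapest open site; total = fixed + service.
{A, D}: #1→D 3·18=54, #2→A 10·25=250, #3→D 7·24=168, #4→A 3·20=60, #5→A 2·14=28, #6→D 4·20=80, #7→D 7·9=63. Service 703; fixed 352; total 1055.
{A, B, D}: service 629 + fixed 487 = 1116
{A, C}: service 780 + fixed 357 = 1137
{A, B, C, D}: service 579 + fixed 687 = 1266
No other subset beats 1055.

Open A and D; minimum total cost 1055.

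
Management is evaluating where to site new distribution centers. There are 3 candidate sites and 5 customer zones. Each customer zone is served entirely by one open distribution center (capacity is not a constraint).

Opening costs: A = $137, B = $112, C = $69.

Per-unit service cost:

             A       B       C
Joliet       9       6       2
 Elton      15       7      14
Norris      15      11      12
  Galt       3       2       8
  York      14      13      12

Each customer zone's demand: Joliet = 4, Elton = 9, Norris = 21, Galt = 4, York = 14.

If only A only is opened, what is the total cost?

Each customer zone is assigned to its cheapest site among the open ones.
{A}: Joliet→A 9·4=36, Elton→A 15·9=135, Norris→A 15·21=315, Galt→A 3·4=12, York→A 14·14=196. Service 694; fixed 137; total 831.

Total cost: 831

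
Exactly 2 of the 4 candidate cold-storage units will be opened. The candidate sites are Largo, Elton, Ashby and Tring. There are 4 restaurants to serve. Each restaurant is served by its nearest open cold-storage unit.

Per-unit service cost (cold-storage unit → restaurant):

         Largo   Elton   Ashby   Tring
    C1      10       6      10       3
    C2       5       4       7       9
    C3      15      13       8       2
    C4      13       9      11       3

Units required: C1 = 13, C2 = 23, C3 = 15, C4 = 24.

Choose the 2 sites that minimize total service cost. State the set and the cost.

Choose Elton and Tring; total service cost 233.

With exactly 2 open, each restaurant uses its cheapest among the chosen.
{Elton, Tring}: C1→Tring 3·13=39, C2→Elton 4·23=92, C3→Tring 2·15=30, C4→Tring 3·24=72. Service cost 233.
{Largo, Tring}: service cost 256
{Ashby, Tring}: service cost 302
Among all 6 size-2 choices, {Elton, Tring} is lowest.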